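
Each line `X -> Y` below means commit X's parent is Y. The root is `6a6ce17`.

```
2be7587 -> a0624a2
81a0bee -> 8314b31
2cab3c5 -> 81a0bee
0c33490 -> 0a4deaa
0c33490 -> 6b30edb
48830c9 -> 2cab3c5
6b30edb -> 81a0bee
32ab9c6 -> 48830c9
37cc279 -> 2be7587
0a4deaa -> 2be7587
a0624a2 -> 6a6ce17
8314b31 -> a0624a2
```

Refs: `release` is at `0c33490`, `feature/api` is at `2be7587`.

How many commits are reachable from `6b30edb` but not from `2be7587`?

3

Reachable from 6b30edb: {6a6ce17, 6b30edb, 81a0bee, 8314b31, a0624a2}.
Reachable from 2be7587: {2be7587, 6a6ce17, a0624a2}.
In 6b30edb's history but not 2be7587's: {6b30edb, 81a0bee, 8314b31} — 3 commits.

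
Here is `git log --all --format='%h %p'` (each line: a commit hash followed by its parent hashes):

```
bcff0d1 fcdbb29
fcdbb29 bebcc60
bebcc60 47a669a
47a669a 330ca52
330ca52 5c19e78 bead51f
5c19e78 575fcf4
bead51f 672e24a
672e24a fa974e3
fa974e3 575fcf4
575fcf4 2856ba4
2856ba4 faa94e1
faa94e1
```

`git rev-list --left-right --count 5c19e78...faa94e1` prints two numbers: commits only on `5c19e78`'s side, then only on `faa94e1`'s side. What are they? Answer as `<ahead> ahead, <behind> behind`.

3 ahead, 0 behind

Reachable from 5c19e78: {2856ba4, 575fcf4, 5c19e78, faa94e1}.
Reachable from faa94e1: {faa94e1}.
Only in 5c19e78's history (ahead): {2856ba4, 575fcf4, 5c19e78} — 3.
Only in faa94e1's history (behind): {} — 0.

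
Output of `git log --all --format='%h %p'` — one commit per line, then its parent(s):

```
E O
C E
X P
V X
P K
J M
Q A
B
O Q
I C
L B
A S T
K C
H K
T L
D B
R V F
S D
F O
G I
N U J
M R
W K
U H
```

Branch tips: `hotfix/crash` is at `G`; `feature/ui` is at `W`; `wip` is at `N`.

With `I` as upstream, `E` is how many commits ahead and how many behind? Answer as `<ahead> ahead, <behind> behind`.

0 ahead, 2 behind

Reachable from E: {A, B, D, E, L, O, Q, S, T}.
Reachable from I: {A, B, C, D, E, I, L, O, Q, S, T}.
Only in E's history (ahead): {} — 0.
Only in I's history (behind): {C, I} — 2.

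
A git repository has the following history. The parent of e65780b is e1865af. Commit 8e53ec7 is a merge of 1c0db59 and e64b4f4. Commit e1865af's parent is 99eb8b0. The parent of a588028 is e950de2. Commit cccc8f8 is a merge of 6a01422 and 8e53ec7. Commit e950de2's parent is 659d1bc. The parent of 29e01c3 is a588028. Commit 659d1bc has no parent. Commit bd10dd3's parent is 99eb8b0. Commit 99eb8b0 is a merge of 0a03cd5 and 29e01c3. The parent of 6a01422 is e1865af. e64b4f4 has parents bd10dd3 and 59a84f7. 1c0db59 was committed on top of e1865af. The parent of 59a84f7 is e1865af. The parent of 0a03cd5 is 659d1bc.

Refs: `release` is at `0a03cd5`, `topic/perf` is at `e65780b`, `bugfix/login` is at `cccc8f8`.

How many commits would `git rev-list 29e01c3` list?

4

Walking parent pointers from 29e01c3: reachable set = {29e01c3, 659d1bc, a588028, e950de2}.
That is 4 commits.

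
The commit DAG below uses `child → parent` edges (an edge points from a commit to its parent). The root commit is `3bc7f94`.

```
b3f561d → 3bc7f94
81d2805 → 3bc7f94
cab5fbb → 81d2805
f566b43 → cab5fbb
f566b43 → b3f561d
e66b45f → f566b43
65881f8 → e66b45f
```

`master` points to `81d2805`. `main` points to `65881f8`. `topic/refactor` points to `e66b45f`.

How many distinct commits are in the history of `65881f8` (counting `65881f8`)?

Walking parent pointers from 65881f8: reachable set = {3bc7f94, 65881f8, 81d2805, b3f561d, cab5fbb, e66b45f, f566b43}.
That is 7 commits.

7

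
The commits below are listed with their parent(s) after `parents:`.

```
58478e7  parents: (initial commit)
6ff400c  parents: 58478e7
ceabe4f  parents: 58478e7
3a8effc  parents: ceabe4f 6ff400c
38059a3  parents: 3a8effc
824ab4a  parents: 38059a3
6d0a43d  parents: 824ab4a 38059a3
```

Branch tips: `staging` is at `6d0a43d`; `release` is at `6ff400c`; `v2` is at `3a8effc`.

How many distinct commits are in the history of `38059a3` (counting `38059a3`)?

Walking parent pointers from 38059a3: reachable set = {38059a3, 3a8effc, 58478e7, 6ff400c, ceabe4f}.
That is 5 commits.

5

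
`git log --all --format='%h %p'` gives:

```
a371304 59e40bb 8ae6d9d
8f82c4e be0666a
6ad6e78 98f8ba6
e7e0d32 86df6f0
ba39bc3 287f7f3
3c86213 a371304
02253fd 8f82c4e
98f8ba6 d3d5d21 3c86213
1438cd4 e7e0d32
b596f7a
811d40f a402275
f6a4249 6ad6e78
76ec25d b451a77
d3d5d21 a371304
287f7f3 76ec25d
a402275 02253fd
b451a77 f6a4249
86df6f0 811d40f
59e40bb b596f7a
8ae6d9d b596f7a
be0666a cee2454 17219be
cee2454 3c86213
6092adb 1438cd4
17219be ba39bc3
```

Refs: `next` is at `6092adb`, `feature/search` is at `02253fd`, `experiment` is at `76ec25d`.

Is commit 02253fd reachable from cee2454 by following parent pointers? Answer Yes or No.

Ancestors of cee2454: {3c86213, 59e40bb, 8ae6d9d, a371304, b596f7a, cee2454}.
02253fd is not in that set, so it is not an ancestor of cee2454.

No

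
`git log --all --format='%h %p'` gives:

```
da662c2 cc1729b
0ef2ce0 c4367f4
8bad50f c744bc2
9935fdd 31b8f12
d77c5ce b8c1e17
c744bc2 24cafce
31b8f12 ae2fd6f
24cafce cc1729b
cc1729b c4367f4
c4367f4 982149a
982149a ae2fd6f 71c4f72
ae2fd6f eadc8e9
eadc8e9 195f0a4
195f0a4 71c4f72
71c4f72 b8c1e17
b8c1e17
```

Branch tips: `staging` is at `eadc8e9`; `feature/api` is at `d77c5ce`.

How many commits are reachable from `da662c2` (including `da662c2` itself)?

9

Walking parent pointers from da662c2: reachable set = {195f0a4, 71c4f72, 982149a, ae2fd6f, b8c1e17, c4367f4, cc1729b, da662c2, eadc8e9}.
That is 9 commits.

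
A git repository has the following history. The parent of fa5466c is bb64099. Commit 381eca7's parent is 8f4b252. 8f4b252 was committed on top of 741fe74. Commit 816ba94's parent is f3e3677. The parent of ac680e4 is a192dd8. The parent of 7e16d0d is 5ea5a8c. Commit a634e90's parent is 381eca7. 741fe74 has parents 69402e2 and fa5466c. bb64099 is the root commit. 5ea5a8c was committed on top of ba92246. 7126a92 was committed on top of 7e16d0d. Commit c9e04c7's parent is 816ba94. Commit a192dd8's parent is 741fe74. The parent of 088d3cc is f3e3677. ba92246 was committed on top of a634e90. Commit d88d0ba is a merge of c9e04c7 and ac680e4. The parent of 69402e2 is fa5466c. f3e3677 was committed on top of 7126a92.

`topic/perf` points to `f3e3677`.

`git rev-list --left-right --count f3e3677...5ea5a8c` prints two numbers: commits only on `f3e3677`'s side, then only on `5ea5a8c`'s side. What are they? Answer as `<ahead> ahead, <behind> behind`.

3 ahead, 0 behind

Reachable from f3e3677: {381eca7, 5ea5a8c, 69402e2, 7126a92, 741fe74, 7e16d0d, 8f4b252, a634e90, ba92246, bb64099, f3e3677, fa5466c}.
Reachable from 5ea5a8c: {381eca7, 5ea5a8c, 69402e2, 741fe74, 8f4b252, a634e90, ba92246, bb64099, fa5466c}.
Only in f3e3677's history (ahead): {7126a92, 7e16d0d, f3e3677} — 3.
Only in 5ea5a8c's history (behind): {} — 0.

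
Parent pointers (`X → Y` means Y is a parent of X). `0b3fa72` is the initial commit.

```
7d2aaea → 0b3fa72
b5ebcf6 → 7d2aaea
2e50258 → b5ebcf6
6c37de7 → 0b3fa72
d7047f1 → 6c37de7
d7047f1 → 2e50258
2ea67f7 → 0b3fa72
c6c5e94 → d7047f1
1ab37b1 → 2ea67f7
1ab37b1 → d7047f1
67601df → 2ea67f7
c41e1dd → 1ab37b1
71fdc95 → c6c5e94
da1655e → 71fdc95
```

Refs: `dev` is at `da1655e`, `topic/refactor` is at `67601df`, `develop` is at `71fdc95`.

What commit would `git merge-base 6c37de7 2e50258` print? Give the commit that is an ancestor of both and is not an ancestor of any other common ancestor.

Ancestors of 6c37de7: {0b3fa72, 6c37de7}.
Ancestors of 2e50258: {0b3fa72, 2e50258, 7d2aaea, b5ebcf6}.
Common ancestors: {0b3fa72}.
The only common ancestor is 0b3fa72, so it is the merge base.

0b3fa72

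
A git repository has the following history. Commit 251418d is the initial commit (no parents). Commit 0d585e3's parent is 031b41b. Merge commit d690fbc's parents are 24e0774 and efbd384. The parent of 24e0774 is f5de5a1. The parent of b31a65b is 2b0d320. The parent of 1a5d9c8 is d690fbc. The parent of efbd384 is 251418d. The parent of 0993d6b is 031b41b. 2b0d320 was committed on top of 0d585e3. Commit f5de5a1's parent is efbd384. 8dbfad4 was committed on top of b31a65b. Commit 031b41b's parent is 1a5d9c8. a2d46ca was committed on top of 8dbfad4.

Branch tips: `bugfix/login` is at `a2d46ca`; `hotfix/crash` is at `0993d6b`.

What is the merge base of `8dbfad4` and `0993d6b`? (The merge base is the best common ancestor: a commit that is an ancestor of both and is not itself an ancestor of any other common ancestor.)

031b41b

Ancestors of 8dbfad4: {031b41b, 0d585e3, 1a5d9c8, 24e0774, 251418d, 2b0d320, 8dbfad4, b31a65b, d690fbc, efbd384, f5de5a1}.
Ancestors of 0993d6b: {031b41b, 0993d6b, 1a5d9c8, 24e0774, 251418d, d690fbc, efbd384, f5de5a1}.
Common ancestors: {031b41b, 1a5d9c8, 24e0774, 251418d, d690fbc, efbd384, f5de5a1}.
Among these, 031b41b is not an ancestor of any other common ancestor — it is the merge base.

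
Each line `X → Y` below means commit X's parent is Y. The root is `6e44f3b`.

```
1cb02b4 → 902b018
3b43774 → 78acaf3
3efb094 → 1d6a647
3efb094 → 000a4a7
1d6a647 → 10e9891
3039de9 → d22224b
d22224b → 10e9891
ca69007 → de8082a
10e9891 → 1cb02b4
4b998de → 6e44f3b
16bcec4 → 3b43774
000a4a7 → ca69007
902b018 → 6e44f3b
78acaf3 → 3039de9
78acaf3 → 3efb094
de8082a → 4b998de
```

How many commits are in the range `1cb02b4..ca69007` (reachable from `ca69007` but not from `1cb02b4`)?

3

Reachable from ca69007: {4b998de, 6e44f3b, ca69007, de8082a}.
Reachable from 1cb02b4: {1cb02b4, 6e44f3b, 902b018}.
In ca69007's history but not 1cb02b4's: {4b998de, ca69007, de8082a} — 3 commits.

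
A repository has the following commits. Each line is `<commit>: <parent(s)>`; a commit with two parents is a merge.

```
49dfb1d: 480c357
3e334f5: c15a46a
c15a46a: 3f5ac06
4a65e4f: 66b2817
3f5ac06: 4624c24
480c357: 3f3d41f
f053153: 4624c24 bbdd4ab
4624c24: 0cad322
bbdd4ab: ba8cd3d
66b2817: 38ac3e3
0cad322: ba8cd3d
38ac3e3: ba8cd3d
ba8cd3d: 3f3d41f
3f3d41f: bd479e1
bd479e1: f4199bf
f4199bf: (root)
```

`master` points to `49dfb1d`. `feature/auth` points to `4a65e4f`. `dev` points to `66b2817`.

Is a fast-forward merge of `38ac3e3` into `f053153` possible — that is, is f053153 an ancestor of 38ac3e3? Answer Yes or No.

No

A fast-forward from f053153 to 38ac3e3 is possible iff f053153 is an ancestor of 38ac3e3.
Ancestors of 38ac3e3: {38ac3e3, 3f3d41f, ba8cd3d, bd479e1, f4199bf}.
f053153 is not among them, so fast-forward is not possible.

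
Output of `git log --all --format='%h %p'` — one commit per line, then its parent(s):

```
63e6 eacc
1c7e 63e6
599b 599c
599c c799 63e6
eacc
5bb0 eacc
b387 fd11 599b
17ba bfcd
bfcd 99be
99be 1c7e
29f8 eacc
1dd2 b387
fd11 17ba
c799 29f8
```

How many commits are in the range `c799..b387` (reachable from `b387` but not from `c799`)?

9

Reachable from b387: {17ba, 1c7e, 29f8, 599b, 599c, 63e6, 99be, b387, bfcd, c799, eacc, fd11}.
Reachable from c799: {29f8, c799, eacc}.
In b387's history but not c799's: {17ba, 1c7e, 599b, 599c, 63e6, 99be, b387, bfcd, fd11} — 9 commits.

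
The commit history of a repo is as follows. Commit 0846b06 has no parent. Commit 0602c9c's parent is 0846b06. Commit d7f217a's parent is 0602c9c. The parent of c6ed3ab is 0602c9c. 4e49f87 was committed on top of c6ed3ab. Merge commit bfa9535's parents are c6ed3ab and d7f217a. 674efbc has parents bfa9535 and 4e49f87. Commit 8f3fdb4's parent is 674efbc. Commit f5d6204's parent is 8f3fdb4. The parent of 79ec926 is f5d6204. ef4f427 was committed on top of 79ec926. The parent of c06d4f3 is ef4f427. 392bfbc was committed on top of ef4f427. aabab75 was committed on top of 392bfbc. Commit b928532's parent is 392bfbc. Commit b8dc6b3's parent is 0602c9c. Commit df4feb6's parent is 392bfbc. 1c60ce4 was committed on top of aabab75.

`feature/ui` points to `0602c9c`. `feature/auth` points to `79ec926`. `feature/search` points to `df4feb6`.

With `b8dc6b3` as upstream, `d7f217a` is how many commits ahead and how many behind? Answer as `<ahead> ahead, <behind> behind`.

1 ahead, 1 behind

Reachable from d7f217a: {0602c9c, 0846b06, d7f217a}.
Reachable from b8dc6b3: {0602c9c, 0846b06, b8dc6b3}.
Only in d7f217a's history (ahead): {d7f217a} — 1.
Only in b8dc6b3's history (behind): {b8dc6b3} — 1.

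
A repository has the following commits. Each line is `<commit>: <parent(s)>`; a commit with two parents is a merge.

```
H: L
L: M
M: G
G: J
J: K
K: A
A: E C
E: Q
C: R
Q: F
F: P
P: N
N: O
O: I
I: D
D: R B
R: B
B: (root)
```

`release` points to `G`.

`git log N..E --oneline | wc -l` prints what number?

4

Reachable from E: {B, D, E, F, I, N, O, P, Q, R}.
Reachable from N: {B, D, I, N, O, R}.
In E's history but not N's: {E, F, P, Q} — 4 commits.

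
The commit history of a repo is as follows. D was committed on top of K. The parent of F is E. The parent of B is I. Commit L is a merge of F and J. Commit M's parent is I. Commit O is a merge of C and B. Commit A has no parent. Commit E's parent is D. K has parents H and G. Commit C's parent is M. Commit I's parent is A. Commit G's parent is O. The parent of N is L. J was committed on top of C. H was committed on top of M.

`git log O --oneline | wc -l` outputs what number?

Walking parent pointers from O: reachable set = {A, B, C, I, M, O}.
That is 6 commits.

6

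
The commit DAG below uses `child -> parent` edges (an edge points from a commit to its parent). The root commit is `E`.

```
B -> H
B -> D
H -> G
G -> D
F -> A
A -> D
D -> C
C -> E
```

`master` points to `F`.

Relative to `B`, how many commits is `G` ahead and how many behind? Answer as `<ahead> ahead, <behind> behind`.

Reachable from G: {C, D, E, G}.
Reachable from B: {B, C, D, E, G, H}.
Only in G's history (ahead): {} — 0.
Only in B's history (behind): {B, H} — 2.

0 ahead, 2 behind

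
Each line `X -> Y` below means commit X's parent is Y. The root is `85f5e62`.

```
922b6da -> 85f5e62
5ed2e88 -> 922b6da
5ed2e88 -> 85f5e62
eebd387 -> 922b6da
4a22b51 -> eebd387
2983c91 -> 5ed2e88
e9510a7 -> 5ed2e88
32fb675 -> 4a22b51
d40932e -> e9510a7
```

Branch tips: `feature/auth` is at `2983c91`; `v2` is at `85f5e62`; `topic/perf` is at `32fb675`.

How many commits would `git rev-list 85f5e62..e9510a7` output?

Reachable from e9510a7: {5ed2e88, 85f5e62, 922b6da, e9510a7}.
Reachable from 85f5e62: {85f5e62}.
In e9510a7's history but not 85f5e62's: {5ed2e88, 922b6da, e9510a7} — 3 commits.

3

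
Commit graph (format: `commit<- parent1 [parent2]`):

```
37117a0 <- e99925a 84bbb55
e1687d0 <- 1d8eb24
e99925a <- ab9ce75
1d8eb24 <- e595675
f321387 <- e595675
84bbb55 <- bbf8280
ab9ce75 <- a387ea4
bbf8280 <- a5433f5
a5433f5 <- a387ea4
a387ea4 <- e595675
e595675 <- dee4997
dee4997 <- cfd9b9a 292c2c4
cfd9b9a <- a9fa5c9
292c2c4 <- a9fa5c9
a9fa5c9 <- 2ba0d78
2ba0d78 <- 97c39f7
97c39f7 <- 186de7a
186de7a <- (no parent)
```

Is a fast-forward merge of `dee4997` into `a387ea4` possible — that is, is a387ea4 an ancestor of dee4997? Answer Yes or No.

No

A fast-forward from a387ea4 to dee4997 is possible iff a387ea4 is an ancestor of dee4997.
Ancestors of dee4997: {186de7a, 292c2c4, 2ba0d78, 97c39f7, a9fa5c9, cfd9b9a, dee4997}.
a387ea4 is not among them, so fast-forward is not possible.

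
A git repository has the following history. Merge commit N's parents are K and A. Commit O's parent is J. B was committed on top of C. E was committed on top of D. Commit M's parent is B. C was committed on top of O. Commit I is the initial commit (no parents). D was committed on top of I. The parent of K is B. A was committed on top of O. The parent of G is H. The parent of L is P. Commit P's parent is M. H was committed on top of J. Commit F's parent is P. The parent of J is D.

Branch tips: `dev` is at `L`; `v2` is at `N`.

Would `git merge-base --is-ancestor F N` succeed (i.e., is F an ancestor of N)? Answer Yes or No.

Ancestors of N: {A, B, C, D, I, J, K, N, O}.
F is not in that set, so it is not an ancestor of N.

No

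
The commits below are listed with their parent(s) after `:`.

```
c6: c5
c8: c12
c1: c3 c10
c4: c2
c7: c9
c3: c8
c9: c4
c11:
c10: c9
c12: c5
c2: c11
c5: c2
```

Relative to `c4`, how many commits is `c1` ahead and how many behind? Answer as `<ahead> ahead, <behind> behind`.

Reachable from c1: {c1, c10, c11, c12, c2, c3, c4, c5, c8, c9}.
Reachable from c4: {c11, c2, c4}.
Only in c1's history (ahead): {c1, c10, c12, c3, c5, c8, c9} — 7.
Only in c4's history (behind): {} — 0.

7 ahead, 0 behind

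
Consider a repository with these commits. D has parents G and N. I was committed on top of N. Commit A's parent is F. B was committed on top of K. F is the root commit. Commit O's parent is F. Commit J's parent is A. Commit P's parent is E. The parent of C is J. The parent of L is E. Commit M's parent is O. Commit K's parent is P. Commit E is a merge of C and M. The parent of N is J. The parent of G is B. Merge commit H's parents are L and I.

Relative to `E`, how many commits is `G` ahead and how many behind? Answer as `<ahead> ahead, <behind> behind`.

Reachable from G: {A, B, C, E, F, G, J, K, M, O, P}.
Reachable from E: {A, C, E, F, J, M, O}.
Only in G's history (ahead): {B, G, K, P} — 4.
Only in E's history (behind): {} — 0.

4 ahead, 0 behind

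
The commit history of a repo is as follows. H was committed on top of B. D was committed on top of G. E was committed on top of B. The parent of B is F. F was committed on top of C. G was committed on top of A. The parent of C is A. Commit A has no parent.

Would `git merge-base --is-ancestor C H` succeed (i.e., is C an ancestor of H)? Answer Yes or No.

Ancestors of H (commits reachable by following parents): {A, B, C, F, H}.
C is in that set, so it is an ancestor of H.

Yes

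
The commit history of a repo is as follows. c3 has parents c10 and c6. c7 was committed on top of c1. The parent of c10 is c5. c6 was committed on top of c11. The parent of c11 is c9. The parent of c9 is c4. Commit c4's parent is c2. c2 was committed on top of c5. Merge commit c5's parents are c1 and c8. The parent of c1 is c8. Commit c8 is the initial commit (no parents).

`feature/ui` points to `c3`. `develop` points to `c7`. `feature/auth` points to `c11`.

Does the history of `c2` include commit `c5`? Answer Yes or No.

Ancestors of c2 (commits reachable by following parents): {c1, c2, c5, c8}.
c5 is in that set, so it is an ancestor of c2.

Yes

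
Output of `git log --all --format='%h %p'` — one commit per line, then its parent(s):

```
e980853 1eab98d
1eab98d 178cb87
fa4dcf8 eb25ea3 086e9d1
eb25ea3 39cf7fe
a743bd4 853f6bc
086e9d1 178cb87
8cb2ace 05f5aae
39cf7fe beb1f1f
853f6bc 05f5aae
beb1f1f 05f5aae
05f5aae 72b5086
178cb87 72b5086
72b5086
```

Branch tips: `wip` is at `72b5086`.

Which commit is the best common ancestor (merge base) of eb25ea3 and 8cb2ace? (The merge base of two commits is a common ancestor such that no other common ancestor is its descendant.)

Ancestors of eb25ea3: {05f5aae, 39cf7fe, 72b5086, beb1f1f, eb25ea3}.
Ancestors of 8cb2ace: {05f5aae, 72b5086, 8cb2ace}.
Common ancestors: {05f5aae, 72b5086}.
Among these, 05f5aae is not an ancestor of any other common ancestor — it is the merge base.

05f5aae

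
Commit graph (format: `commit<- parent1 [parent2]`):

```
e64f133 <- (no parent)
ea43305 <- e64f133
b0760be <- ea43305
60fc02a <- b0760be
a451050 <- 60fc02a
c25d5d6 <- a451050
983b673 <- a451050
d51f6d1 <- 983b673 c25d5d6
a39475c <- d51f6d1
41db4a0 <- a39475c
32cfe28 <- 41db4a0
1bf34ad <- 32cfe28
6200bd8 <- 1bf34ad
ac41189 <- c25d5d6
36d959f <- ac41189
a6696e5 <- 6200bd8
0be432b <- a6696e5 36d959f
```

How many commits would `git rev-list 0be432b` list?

Walking parent pointers from 0be432b: reachable set = {0be432b, 1bf34ad, 32cfe28, 36d959f, 41db4a0, 60fc02a, 6200bd8, 983b673, a39475c, a451050, a6696e5, ac41189, b0760be, c25d5d6, d51f6d1, e64f133, ea43305}.
That is 17 commits.

17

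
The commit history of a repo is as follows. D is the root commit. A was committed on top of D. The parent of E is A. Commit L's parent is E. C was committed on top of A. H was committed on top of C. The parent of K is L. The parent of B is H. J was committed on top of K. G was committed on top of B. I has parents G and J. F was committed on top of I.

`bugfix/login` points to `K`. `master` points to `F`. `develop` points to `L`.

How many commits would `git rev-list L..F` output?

8

Reachable from F: {A, B, C, D, E, F, G, H, I, J, K, L}.
Reachable from L: {A, D, E, L}.
In F's history but not L's: {B, C, F, G, H, I, J, K} — 8 commits.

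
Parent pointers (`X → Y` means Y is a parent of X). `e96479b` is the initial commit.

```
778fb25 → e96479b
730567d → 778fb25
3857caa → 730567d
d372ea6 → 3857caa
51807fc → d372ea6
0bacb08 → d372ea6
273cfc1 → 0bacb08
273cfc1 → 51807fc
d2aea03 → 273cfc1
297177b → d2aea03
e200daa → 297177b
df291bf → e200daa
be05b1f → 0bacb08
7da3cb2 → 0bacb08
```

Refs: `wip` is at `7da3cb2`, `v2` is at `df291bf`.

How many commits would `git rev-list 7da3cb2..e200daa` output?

5

Reachable from e200daa: {0bacb08, 273cfc1, 297177b, 3857caa, 51807fc, 730567d, 778fb25, d2aea03, d372ea6, e200daa, e96479b}.
Reachable from 7da3cb2: {0bacb08, 3857caa, 730567d, 778fb25, 7da3cb2, d372ea6, e96479b}.
In e200daa's history but not 7da3cb2's: {273cfc1, 297177b, 51807fc, d2aea03, e200daa} — 5 commits.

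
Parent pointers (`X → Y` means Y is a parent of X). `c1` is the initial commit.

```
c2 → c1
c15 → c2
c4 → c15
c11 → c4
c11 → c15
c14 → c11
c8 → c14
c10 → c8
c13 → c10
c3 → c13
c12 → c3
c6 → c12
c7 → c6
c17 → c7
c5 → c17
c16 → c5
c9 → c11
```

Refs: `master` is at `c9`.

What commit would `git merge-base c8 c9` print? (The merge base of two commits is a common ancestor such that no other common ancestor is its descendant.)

Ancestors of c8: {c1, c11, c14, c15, c2, c4, c8}.
Ancestors of c9: {c1, c11, c15, c2, c4, c9}.
Common ancestors: {c1, c11, c15, c2, c4}.
Among these, c11 is not an ancestor of any other common ancestor — it is the merge base.

c11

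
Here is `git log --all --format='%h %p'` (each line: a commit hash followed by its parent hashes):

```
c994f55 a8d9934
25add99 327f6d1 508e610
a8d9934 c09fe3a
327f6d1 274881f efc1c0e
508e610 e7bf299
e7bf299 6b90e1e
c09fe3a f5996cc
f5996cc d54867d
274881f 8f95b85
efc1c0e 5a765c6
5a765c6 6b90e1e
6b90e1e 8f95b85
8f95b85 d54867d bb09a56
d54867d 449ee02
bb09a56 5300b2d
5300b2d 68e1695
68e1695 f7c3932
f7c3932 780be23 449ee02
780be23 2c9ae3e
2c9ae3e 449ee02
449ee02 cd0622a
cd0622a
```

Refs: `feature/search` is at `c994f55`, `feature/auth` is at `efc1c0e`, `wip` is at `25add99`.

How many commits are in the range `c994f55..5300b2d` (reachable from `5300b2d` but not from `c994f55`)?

Reachable from 5300b2d: {2c9ae3e, 449ee02, 5300b2d, 68e1695, 780be23, cd0622a, f7c3932}.
Reachable from c994f55: {449ee02, a8d9934, c09fe3a, c994f55, cd0622a, d54867d, f5996cc}.
In 5300b2d's history but not c994f55's: {2c9ae3e, 5300b2d, 68e1695, 780be23, f7c3932} — 5 commits.

5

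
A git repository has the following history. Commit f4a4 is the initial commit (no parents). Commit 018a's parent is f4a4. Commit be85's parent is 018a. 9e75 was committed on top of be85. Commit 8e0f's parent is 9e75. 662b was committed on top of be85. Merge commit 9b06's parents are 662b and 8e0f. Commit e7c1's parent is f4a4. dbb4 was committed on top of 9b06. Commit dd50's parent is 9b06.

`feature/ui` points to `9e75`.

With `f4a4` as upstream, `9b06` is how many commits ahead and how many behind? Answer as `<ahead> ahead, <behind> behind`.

6 ahead, 0 behind

Reachable from 9b06: {018a, 662b, 8e0f, 9b06, 9e75, be85, f4a4}.
Reachable from f4a4: {f4a4}.
Only in 9b06's history (ahead): {018a, 662b, 8e0f, 9b06, 9e75, be85} — 6.
Only in f4a4's history (behind): {} — 0.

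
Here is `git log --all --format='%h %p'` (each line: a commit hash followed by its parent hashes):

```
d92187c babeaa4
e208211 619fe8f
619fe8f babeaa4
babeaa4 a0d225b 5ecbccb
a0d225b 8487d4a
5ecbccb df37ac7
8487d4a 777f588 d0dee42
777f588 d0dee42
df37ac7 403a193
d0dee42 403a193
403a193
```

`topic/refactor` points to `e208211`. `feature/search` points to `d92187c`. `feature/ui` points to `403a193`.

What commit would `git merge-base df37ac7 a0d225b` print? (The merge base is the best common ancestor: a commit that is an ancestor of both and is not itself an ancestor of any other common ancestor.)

Ancestors of df37ac7: {403a193, df37ac7}.
Ancestors of a0d225b: {403a193, 777f588, 8487d4a, a0d225b, d0dee42}.
Common ancestors: {403a193}.
The only common ancestor is 403a193, so it is the merge base.

403a193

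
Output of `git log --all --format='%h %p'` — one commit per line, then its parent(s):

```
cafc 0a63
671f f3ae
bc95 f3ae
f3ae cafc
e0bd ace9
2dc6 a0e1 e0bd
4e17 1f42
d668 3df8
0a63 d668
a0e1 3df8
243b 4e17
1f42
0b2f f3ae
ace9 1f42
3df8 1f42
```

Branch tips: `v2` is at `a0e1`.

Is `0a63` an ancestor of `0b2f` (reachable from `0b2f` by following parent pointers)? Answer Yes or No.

Yes

Ancestors of 0b2f (commits reachable by following parents): {0a63, 0b2f, 1f42, 3df8, cafc, d668, f3ae}.
0a63 is in that set, so it is an ancestor of 0b2f.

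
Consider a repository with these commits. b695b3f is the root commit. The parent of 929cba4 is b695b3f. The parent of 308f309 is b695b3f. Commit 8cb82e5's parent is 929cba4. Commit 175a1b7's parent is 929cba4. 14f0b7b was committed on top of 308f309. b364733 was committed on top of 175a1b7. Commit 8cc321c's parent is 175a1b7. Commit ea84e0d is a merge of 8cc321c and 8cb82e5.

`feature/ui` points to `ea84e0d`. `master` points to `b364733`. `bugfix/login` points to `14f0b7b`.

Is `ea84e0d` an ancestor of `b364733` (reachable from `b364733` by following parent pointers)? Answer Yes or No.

Ancestors of b364733: {175a1b7, 929cba4, b364733, b695b3f}.
ea84e0d is not in that set, so it is not an ancestor of b364733.

No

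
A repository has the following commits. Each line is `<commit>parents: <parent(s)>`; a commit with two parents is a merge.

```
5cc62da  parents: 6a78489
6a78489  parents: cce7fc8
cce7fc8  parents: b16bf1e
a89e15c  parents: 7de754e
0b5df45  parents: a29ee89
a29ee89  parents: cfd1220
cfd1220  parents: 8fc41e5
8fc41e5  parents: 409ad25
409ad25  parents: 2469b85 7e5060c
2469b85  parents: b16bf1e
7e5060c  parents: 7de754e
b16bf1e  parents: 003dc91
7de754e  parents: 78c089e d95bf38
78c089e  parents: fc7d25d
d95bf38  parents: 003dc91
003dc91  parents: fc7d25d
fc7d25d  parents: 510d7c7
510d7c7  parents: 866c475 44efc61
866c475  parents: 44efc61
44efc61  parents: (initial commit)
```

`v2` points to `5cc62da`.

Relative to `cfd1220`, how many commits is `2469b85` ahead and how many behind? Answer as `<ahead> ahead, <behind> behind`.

Reachable from 2469b85: {003dc91, 2469b85, 44efc61, 510d7c7, 866c475, b16bf1e, fc7d25d}.
Reachable from cfd1220: {003dc91, 2469b85, 409ad25, 44efc61, 510d7c7, 78c089e, 7de754e, 7e5060c, 866c475, 8fc41e5, b16bf1e, cfd1220, d95bf38, fc7d25d}.
Only in 2469b85's history (ahead): {} — 0.
Only in cfd1220's history (behind): {409ad25, 78c089e, 7de754e, 7e5060c, 8fc41e5, cfd1220, d95bf38} — 7.

0 ahead, 7 behind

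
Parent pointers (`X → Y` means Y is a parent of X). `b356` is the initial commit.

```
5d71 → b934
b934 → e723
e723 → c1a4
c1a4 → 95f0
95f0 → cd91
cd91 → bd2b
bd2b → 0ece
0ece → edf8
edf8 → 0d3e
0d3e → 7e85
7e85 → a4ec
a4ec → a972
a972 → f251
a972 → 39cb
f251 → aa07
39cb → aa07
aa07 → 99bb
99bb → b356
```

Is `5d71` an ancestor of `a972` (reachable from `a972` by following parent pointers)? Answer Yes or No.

No

Ancestors of a972: {39cb, 99bb, a972, aa07, b356, f251}.
5d71 is not in that set, so it is not an ancestor of a972.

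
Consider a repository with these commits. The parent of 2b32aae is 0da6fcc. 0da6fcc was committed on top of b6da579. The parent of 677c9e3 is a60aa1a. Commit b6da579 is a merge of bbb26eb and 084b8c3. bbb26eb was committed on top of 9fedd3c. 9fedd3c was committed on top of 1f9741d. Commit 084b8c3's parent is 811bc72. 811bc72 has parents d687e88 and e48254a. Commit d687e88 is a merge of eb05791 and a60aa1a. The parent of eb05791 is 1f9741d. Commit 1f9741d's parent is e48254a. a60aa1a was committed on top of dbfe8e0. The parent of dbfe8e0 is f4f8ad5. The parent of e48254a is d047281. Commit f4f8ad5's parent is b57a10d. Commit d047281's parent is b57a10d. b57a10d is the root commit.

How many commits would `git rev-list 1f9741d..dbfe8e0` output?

2

Reachable from dbfe8e0: {b57a10d, dbfe8e0, f4f8ad5}.
Reachable from 1f9741d: {1f9741d, b57a10d, d047281, e48254a}.
In dbfe8e0's history but not 1f9741d's: {dbfe8e0, f4f8ad5} — 2 commits.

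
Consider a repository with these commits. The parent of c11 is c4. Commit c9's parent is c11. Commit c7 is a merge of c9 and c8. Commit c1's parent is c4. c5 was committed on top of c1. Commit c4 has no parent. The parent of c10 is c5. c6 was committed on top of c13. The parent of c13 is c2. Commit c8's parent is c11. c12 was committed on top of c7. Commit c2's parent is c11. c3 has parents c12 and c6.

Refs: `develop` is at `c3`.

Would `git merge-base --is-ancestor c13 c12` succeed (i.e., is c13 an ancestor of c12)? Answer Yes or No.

No

Ancestors of c12: {c11, c12, c4, c7, c8, c9}.
c13 is not in that set, so it is not an ancestor of c12.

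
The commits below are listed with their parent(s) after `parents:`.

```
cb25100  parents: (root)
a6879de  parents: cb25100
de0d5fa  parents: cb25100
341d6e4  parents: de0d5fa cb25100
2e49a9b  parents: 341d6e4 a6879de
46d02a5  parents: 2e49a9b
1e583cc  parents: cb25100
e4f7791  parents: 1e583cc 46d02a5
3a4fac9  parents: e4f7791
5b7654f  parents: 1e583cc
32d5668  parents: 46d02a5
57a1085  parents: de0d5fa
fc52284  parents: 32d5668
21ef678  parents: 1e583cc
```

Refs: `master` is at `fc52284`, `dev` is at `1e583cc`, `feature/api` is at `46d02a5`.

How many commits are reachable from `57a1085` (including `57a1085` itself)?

Walking parent pointers from 57a1085: reachable set = {57a1085, cb25100, de0d5fa}.
That is 3 commits.

3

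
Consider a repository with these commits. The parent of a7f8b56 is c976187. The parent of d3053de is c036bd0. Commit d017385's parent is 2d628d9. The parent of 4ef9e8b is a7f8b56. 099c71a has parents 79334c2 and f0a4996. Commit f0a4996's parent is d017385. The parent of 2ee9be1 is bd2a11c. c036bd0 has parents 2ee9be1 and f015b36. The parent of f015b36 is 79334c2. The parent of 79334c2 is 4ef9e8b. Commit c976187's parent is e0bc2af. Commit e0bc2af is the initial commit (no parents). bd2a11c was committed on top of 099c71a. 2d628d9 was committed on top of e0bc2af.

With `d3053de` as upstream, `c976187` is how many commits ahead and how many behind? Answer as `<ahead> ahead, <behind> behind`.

0 ahead, 12 behind

Reachable from c976187: {c976187, e0bc2af}.
Reachable from d3053de: {099c71a, 2d628d9, 2ee9be1, 4ef9e8b, 79334c2, a7f8b56, bd2a11c, c036bd0, c976187, d017385, d3053de, e0bc2af, f015b36, f0a4996}.
Only in c976187's history (ahead): {} — 0.
Only in d3053de's history (behind): {099c71a, 2d628d9, 2ee9be1, 4ef9e8b, 79334c2, a7f8b56, bd2a11c, c036bd0, d017385, d3053de, f015b36, f0a4996} — 12.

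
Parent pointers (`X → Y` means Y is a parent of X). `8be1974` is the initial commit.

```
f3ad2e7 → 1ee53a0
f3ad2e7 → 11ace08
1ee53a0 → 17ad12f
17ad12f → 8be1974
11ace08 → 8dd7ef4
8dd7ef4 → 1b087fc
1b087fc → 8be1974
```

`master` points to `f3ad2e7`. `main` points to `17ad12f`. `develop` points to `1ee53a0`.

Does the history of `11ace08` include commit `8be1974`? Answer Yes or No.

Yes

Ancestors of 11ace08 (commits reachable by following parents): {11ace08, 1b087fc, 8be1974, 8dd7ef4}.
8be1974 is in that set, so it is an ancestor of 11ace08.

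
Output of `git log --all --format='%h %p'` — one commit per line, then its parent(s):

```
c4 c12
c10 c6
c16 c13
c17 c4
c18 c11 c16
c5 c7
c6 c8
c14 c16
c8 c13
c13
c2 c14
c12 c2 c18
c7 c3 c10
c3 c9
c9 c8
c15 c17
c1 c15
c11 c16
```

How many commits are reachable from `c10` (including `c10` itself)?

Walking parent pointers from c10: reachable set = {c10, c13, c6, c8}.
That is 4 commits.

4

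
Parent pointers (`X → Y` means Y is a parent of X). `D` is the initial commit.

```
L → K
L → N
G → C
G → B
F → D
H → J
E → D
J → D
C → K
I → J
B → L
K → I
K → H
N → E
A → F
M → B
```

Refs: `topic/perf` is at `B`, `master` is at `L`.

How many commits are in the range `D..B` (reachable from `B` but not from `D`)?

Reachable from B: {B, D, E, H, I, J, K, L, N}.
Reachable from D: {D}.
In B's history but not D's: {B, E, H, I, J, K, L, N} — 8 commits.

8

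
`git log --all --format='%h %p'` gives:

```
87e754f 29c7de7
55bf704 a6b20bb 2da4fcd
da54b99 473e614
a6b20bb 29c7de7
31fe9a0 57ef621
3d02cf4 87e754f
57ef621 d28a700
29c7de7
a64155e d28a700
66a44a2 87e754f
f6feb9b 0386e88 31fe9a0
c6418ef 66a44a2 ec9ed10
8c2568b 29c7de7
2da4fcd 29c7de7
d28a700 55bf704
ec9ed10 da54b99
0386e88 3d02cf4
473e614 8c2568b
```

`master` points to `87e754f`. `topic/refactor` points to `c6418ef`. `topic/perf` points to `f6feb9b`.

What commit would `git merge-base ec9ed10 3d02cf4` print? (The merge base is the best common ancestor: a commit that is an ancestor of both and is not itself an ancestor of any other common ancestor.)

Ancestors of ec9ed10: {29c7de7, 473e614, 8c2568b, da54b99, ec9ed10}.
Ancestors of 3d02cf4: {29c7de7, 3d02cf4, 87e754f}.
Common ancestors: {29c7de7}.
The only common ancestor is 29c7de7, so it is the merge base.

29c7de7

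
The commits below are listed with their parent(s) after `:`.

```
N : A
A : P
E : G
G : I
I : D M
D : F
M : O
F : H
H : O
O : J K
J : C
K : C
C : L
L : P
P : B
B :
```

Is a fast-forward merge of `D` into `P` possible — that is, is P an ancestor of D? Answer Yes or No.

Yes

A fast-forward from P to D is possible iff P is an ancestor of D.
Ancestors of D: {B, C, D, F, H, J, K, L, O, P}.
P is among them, so fast-forward is possible.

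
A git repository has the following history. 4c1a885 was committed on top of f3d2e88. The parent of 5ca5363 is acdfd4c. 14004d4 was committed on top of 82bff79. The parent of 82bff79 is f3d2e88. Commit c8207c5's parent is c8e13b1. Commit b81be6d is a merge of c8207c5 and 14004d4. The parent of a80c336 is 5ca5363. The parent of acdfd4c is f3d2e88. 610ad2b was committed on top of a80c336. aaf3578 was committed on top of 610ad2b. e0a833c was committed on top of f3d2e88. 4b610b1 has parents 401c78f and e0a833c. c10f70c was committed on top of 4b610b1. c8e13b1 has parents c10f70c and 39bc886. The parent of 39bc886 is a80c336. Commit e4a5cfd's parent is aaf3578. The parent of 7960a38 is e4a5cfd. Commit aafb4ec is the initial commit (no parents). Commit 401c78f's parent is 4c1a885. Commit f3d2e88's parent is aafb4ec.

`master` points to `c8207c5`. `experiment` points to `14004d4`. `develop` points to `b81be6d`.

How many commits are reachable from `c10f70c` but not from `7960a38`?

5

Reachable from c10f70c: {401c78f, 4b610b1, 4c1a885, aafb4ec, c10f70c, e0a833c, f3d2e88}.
Reachable from 7960a38: {5ca5363, 610ad2b, 7960a38, a80c336, aaf3578, aafb4ec, acdfd4c, e4a5cfd, f3d2e88}.
In c10f70c's history but not 7960a38's: {401c78f, 4b610b1, 4c1a885, c10f70c, e0a833c} — 5 commits.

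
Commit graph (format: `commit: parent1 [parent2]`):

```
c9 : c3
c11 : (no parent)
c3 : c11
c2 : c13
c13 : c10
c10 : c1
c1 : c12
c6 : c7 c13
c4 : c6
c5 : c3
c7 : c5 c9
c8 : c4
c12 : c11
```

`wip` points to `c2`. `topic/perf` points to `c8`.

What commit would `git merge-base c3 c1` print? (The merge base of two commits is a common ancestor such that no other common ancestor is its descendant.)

c11

Ancestors of c3: {c11, c3}.
Ancestors of c1: {c1, c11, c12}.
Common ancestors: {c11}.
The only common ancestor is c11, so it is the merge base.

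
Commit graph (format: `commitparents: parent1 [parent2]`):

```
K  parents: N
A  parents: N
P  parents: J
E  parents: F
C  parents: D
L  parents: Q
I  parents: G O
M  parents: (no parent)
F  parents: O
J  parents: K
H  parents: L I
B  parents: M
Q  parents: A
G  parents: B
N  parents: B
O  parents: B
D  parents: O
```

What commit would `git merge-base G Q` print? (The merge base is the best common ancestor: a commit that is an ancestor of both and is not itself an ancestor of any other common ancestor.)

Ancestors of G: {B, G, M}.
Ancestors of Q: {A, B, M, N, Q}.
Common ancestors: {B, M}.
Among these, B is not an ancestor of any other common ancestor — it is the merge base.

B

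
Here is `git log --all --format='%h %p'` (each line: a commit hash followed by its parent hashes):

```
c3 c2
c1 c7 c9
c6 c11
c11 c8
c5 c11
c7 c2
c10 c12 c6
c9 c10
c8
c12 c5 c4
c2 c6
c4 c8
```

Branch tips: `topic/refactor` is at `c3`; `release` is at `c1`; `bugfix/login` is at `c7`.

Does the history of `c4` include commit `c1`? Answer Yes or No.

No

Ancestors of c4: {c4, c8}.
c1 is not in that set, so it is not an ancestor of c4.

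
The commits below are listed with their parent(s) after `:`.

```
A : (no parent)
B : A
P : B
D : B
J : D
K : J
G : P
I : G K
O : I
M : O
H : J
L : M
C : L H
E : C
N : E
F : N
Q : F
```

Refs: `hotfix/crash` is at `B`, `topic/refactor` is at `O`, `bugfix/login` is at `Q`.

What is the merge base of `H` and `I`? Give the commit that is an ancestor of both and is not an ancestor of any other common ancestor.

J

Ancestors of H: {A, B, D, H, J}.
Ancestors of I: {A, B, D, G, I, J, K, P}.
Common ancestors: {A, B, D, J}.
Among these, J is not an ancestor of any other common ancestor — it is the merge base.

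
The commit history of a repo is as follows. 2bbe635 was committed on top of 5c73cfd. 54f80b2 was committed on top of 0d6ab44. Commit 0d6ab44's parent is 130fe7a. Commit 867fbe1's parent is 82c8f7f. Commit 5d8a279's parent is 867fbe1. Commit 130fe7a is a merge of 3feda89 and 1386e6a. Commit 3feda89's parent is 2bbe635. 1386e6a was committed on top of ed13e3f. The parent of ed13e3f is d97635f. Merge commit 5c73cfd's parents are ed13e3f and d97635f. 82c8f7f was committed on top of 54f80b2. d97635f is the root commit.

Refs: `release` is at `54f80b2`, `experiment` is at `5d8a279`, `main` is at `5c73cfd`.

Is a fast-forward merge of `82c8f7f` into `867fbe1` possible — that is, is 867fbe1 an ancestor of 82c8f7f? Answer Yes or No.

A fast-forward from 867fbe1 to 82c8f7f is possible iff 867fbe1 is an ancestor of 82c8f7f.
Ancestors of 82c8f7f: {0d6ab44, 130fe7a, 1386e6a, 2bbe635, 3feda89, 54f80b2, 5c73cfd, 82c8f7f, d97635f, ed13e3f}.
867fbe1 is not among them, so fast-forward is not possible.

No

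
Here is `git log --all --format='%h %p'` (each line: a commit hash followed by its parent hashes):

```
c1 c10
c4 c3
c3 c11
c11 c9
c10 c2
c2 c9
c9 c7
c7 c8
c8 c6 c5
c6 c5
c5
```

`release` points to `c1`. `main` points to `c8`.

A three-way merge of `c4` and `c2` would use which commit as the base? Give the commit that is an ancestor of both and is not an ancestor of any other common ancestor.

c9

Ancestors of c4: {c11, c3, c4, c5, c6, c7, c8, c9}.
Ancestors of c2: {c2, c5, c6, c7, c8, c9}.
Common ancestors: {c5, c6, c7, c8, c9}.
Among these, c9 is not an ancestor of any other common ancestor — it is the merge base.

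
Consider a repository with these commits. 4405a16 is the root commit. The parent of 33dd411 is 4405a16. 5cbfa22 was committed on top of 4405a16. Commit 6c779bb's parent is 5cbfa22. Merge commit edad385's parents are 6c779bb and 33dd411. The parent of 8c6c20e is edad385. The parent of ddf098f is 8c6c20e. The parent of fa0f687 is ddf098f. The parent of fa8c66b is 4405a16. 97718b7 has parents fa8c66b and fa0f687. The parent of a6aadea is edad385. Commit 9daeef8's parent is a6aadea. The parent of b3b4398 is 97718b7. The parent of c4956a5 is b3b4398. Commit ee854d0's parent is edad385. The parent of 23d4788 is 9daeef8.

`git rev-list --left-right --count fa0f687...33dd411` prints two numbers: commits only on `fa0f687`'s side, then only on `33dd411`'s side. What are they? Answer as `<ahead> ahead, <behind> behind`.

Reachable from fa0f687: {33dd411, 4405a16, 5cbfa22, 6c779bb, 8c6c20e, ddf098f, edad385, fa0f687}.
Reachable from 33dd411: {33dd411, 4405a16}.
Only in fa0f687's history (ahead): {5cbfa22, 6c779bb, 8c6c20e, ddf098f, edad385, fa0f687} — 6.
Only in 33dd411's history (behind): {} — 0.

6 ahead, 0 behind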